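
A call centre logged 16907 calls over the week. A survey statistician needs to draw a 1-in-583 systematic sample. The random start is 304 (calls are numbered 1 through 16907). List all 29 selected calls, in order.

call 1: 304
call 2: 304 + 583 = 887
call 3: 887 + 583 = 1470
call 4: 1470 + 583 = 2053
call 5: 2053 + 583 = 2636
call 6: 2636 + 583 = 3219
call 7: 3219 + 583 = 3802
call 8: 3802 + 583 = 4385
call 9: 4385 + 583 = 4968
call 10: 4968 + 583 = 5551
call 11: 5551 + 583 = 6134
call 12: 6134 + 583 = 6717
call 13: 6717 + 583 = 7300
call 14: 7300 + 583 = 7883
call 15: 7883 + 583 = 8466
call 16: 8466 + 583 = 9049
call 17: 9049 + 583 = 9632
call 18: 9632 + 583 = 10215
call 19: 10215 + 583 = 10798
call 20: 10798 + 583 = 11381
call 21: 11381 + 583 = 11964
call 22: 11964 + 583 = 12547
call 23: 12547 + 583 = 13130
call 24: 13130 + 583 = 13713
call 25: 13713 + 583 = 14296
call 26: 14296 + 583 = 14879
call 27: 14879 + 583 = 15462
call 28: 15462 + 583 = 16045
call 29: 16045 + 583 = 16628

304, 887, 1470, 2053, 2636, 3219, 3802, 4385, 4968, 5551, 6134, 6717, 7300, 7883, 8466, 9049, 9632, 10215, 10798, 11381, 11964, 12547, 13130, 13713, 14296, 14879, 15462, 16045, 16628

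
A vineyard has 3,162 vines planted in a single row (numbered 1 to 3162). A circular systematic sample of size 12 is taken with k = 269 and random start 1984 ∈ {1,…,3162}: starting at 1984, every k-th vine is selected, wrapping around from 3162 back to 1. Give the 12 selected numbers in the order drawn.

1984, 2253, 2522, 2791, 3060, 167, 436, 705, 974, 1243, 1512, 1781

Selection 1: 1984
Selection 2: 1984 + 269 = 2253
Selection 3: 2253 + 269 = 2522
Selection 4: 2522 + 269 = 2791
Selection 5: 2791 + 269 = 3060
Selection 6: 3060 + 269 = 3329 → 3329 − 3162 = 167
Selection 7: 167 + 269 = 436
Selection 8: 436 + 269 = 705
Selection 9: 705 + 269 = 974
Selection 10: 974 + 269 = 1243
Selection 11: 1243 + 269 = 1512
Selection 12: 1512 + 269 = 1781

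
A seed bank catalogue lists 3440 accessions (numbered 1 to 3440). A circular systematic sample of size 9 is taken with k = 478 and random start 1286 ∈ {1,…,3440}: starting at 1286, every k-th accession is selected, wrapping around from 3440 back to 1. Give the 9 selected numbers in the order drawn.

1286, 1764, 2242, 2720, 3198, 236, 714, 1192, 1670

Selection 1: 1286
Selection 2: 1286 + 478 = 1764
Selection 3: 1764 + 478 = 2242
Selection 4: 2242 + 478 = 2720
Selection 5: 2720 + 478 = 3198
Selection 6: 3198 + 478 = 3676 → 3676 − 3440 = 236
Selection 7: 236 + 478 = 714
Selection 8: 714 + 478 = 1192
Selection 9: 1192 + 478 = 1670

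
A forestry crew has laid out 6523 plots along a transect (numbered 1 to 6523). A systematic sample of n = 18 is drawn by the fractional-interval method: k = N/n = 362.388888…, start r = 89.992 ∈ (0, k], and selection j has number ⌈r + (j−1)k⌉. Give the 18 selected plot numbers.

j=1: r + 0k = 89.992 → ⌈·⌉ = 90
j=2: r + 1k = 452.380888… → ⌈·⌉ = 453
j=3: r + 2k = 814.769777… → ⌈·⌉ = 815
j=4: r + 3k = 1177.158666… → ⌈·⌉ = 1178
j=5: r + 4k = 1539.547555… → ⌈·⌉ = 1540
j=6: r + 5k = 1901.936444… → ⌈·⌉ = 1902
j=7: r + 6k = 2264.325333… → ⌈·⌉ = 2265
j=8: r + 7k = 2626.714222… → ⌈·⌉ = 2627
j=9: r + 8k = 2989.103111… → ⌈·⌉ = 2990
j=10: r + 9k = 3351.492 → ⌈·⌉ = 3352
j=11: r + 10k = 3713.880888… → ⌈·⌉ = 3714
j=12: r + 11k = 4076.269777… → ⌈·⌉ = 4077
j=13: r + 12k = 4438.658666… → ⌈·⌉ = 4439
j=14: r + 13k = 4801.047555… → ⌈·⌉ = 4802
j=15: r + 14k = 5163.436444… → ⌈·⌉ = 5164
j=16: r + 15k = 5525.825333… → ⌈·⌉ = 5526
j=17: r + 16k = 5888.214222… → ⌈·⌉ = 5889
j=18: r + 17k = 6250.603111… → ⌈·⌉ = 6251

90, 453, 815, 1178, 1540, 1902, 2265, 2627, 2990, 3352, 3714, 4077, 4439, 4802, 5164, 5526, 5889, 6251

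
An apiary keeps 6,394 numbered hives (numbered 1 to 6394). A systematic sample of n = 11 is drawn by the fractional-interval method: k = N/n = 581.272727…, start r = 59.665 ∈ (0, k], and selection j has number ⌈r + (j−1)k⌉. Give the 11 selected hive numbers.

j=1: r + 0k = 59.665 → ⌈·⌉ = 60
j=2: r + 1k = 640.937727… → ⌈·⌉ = 641
j=3: r + 2k = 1222.210454… → ⌈·⌉ = 1223
j=4: r + 3k = 1803.483181… → ⌈·⌉ = 1804
j=5: r + 4k = 2384.755909… → ⌈·⌉ = 2385
j=6: r + 5k = 2966.028636… → ⌈·⌉ = 2967
j=7: r + 6k = 3547.301363… → ⌈·⌉ = 3548
j=8: r + 7k = 4128.574090… → ⌈·⌉ = 4129
j=9: r + 8k = 4709.846818… → ⌈·⌉ = 4710
j=10: r + 9k = 5291.119545… → ⌈·⌉ = 5292
j=11: r + 10k = 5872.392272… → ⌈·⌉ = 5873

60, 641, 1223, 1804, 2385, 2967, 3548, 4129, 4710, 5292, 5873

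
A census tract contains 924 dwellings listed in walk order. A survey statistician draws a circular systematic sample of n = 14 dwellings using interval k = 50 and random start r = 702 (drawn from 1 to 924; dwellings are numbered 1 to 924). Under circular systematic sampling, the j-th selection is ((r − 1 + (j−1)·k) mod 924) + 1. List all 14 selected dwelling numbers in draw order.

702, 752, 802, 852, 902, 28, 78, 128, 178, 228, 278, 328, 378, 428

Selection 1: 702
Selection 2: 702 + 50 = 752
Selection 3: 752 + 50 = 802
Selection 4: 802 + 50 = 852
Selection 5: 852 + 50 = 902
Selection 6: 902 + 50 = 952 → 952 − 924 = 28
Selection 7: 28 + 50 = 78
Selection 8: 78 + 50 = 128
Selection 9: 128 + 50 = 178
Selection 10: 178 + 50 = 228
Selection 11: 228 + 50 = 278
Selection 12: 278 + 50 = 328
Selection 13: 328 + 50 = 378
Selection 14: 378 + 50 = 428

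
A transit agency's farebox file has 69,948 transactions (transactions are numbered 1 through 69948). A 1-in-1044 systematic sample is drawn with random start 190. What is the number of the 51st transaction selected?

k = 1044
51st selection = r + (51−1)·k = 190 + 50×1044 = 190 + 52200 = 52390

52390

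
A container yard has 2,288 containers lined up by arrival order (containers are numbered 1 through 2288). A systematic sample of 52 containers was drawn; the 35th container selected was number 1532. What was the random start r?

36

k = 2288/52 = 44
r = 1532 − (35−1)×44 = 1532 − 1496 = 36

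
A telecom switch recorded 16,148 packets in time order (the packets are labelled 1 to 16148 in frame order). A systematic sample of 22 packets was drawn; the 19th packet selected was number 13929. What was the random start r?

717

k = 16148/22 = 734
r = 13929 − (19−1)×734 = 13929 − 13212 = 717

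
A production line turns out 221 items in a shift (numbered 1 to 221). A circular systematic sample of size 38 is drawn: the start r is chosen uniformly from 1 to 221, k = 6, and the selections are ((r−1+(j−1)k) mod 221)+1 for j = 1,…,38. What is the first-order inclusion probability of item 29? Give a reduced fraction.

For each position j, as r ranges over 1…221 the j-th selection hits every item exactly once, so item 29 is selected for exactly 38 of the 221 starts.
Inclusion probability = 38/221.

38/221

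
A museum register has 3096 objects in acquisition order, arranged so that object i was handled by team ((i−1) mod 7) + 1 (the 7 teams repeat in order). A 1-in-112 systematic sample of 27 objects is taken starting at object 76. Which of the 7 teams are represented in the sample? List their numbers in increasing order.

6

Consecutive selections differ by k = 112, so their team numbers differ by 112 mod 7 = 0.
gcd(112, 7) = 7, so the sample visits 7/7 = 1 distinct residues mod 7.
Start 76 is team 6; the teams hit are 6.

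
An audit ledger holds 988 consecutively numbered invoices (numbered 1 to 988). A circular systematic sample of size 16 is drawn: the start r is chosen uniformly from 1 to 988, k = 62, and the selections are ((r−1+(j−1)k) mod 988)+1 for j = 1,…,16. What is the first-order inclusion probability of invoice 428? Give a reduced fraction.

For each position j, as r ranges over 1…988 the j-th selection hits every invoice exactly once, so invoice 428 is selected for exactly 16 of the 988 starts.
Inclusion probability = 16/988 = 4/247.

4/247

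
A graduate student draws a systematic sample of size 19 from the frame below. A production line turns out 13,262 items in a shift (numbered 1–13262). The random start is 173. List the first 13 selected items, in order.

k = N/n = 13262/19 = 698
item 1: 173
item 2: 173 + 698 = 871
item 3: 871 + 698 = 1569
item 4: 1569 + 698 = 2267
item 5: 2267 + 698 = 2965
item 6: 2965 + 698 = 3663
item 7: 3663 + 698 = 4361
item 8: 4361 + 698 = 5059
item 9: 5059 + 698 = 5757
item 10: 5757 + 698 = 6455
item 11: 6455 + 698 = 7153
item 12: 7153 + 698 = 7851
item 13: 7851 + 698 = 8549

173, 871, 1569, 2267, 2965, 3663, 4361, 5059, 5757, 6455, 7153, 7851, 8549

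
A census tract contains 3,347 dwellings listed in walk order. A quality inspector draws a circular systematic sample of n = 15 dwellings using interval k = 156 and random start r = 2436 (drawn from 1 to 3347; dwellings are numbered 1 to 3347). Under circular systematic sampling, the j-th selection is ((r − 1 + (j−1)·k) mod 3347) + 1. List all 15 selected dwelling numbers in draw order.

Selection 1: 2436
Selection 2: 2436 + 156 = 2592
Selection 3: 2592 + 156 = 2748
Selection 4: 2748 + 156 = 2904
Selection 5: 2904 + 156 = 3060
Selection 6: 3060 + 156 = 3216
Selection 7: 3216 + 156 = 3372 → 3372 − 3347 = 25
Selection 8: 25 + 156 = 181
Selection 9: 181 + 156 = 337
Selection 10: 337 + 156 = 493
Selection 11: 493 + 156 = 649
Selection 12: 649 + 156 = 805
Selection 13: 805 + 156 = 961
Selection 14: 961 + 156 = 1117
Selection 15: 1117 + 156 = 1273

2436, 2592, 2748, 2904, 3060, 3216, 25, 181, 337, 493, 649, 805, 961, 1117, 1273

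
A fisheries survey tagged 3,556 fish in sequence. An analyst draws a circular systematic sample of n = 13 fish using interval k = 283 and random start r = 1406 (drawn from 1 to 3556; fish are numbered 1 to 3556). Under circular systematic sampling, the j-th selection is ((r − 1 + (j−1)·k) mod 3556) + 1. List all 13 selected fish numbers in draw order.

1406, 1689, 1972, 2255, 2538, 2821, 3104, 3387, 114, 397, 680, 963, 1246

Selection 1: 1406
Selection 2: 1406 + 283 = 1689
Selection 3: 1689 + 283 = 1972
Selection 4: 1972 + 283 = 2255
Selection 5: 2255 + 283 = 2538
Selection 6: 2538 + 283 = 2821
Selection 7: 2821 + 283 = 3104
Selection 8: 3104 + 283 = 3387
Selection 9: 3387 + 283 = 3670 → 3670 − 3556 = 114
Selection 10: 114 + 283 = 397
Selection 11: 397 + 283 = 680
Selection 12: 680 + 283 = 963
Selection 13: 963 + 283 = 1246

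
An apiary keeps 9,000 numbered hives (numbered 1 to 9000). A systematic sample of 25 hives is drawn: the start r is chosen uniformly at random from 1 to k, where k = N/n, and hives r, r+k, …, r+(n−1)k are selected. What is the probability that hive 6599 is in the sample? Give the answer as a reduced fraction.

k = 9000/25 = 360.
Hive 6599 is selected iff r ≡ 6599 (mod 360); exactly one such r in {1,…,360}.
Inclusion probability = 1/360.

1/360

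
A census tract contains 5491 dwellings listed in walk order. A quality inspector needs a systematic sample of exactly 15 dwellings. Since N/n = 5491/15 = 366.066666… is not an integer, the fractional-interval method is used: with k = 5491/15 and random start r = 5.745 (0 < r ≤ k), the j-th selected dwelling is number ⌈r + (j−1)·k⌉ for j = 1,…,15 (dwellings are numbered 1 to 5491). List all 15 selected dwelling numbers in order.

j=1: r + 0k = 5.745 → ⌈·⌉ = 6
j=2: r + 1k = 371.811666… → ⌈·⌉ = 372
j=3: r + 2k = 737.878333… → ⌈·⌉ = 738
j=4: r + 3k = 1103.945 → ⌈·⌉ = 1104
j=5: r + 4k = 1470.011666… → ⌈·⌉ = 1471
j=6: r + 5k = 1836.078333… → ⌈·⌉ = 1837
j=7: r + 6k = 2202.145 → ⌈·⌉ = 2203
j=8: r + 7k = 2568.211666… → ⌈·⌉ = 2569
j=9: r + 8k = 2934.278333… → ⌈·⌉ = 2935
j=10: r + 9k = 3300.345 → ⌈·⌉ = 3301
j=11: r + 10k = 3666.411666… → ⌈·⌉ = 3667
j=12: r + 11k = 4032.478333… → ⌈·⌉ = 4033
j=13: r + 12k = 4398.545 → ⌈·⌉ = 4399
j=14: r + 13k = 4764.611666… → ⌈·⌉ = 4765
j=15: r + 14k = 5130.678333… → ⌈·⌉ = 5131

6, 372, 738, 1104, 1471, 1837, 2203, 2569, 2935, 3301, 3667, 4033, 4399, 4765, 5131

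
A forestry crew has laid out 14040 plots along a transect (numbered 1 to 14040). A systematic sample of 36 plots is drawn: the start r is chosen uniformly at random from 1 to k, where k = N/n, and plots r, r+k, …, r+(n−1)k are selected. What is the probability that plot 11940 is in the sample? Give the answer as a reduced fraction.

k = 14040/36 = 390.
Plot 11940 is selected iff r ≡ 11940 (mod 390); exactly one such r in {1,…,390}.
Inclusion probability = 1/390.

1/390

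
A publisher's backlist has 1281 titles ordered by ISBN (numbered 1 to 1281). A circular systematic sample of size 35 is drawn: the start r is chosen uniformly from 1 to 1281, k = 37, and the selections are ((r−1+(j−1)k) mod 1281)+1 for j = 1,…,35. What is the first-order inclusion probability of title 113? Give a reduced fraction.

For each position j, as r ranges over 1…1281 the j-th selection hits every title exactly once, so title 113 is selected for exactly 35 of the 1281 starts.
Inclusion probability = 35/1281 = 5/183.

5/183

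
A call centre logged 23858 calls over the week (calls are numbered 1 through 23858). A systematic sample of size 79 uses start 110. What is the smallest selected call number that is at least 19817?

k = 23858/79 = 302
Steps past start: ⌈(19817 − 110)/302⌉ = ⌈19707/302⌉ = 66
Selected call: 110 + 66×302 = 20042

20042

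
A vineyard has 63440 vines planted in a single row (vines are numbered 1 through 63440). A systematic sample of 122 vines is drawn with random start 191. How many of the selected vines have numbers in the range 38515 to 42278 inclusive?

k = 63440/122 = 520
First selection ≥ 38515: 191 + ⌈(38515−191)/520⌉·520 = 191 + 74×520 = 38671
Last selection ≤ 42278: 191 + ⌊(42278−191)/520⌋·520 = 191 + 80×520 = 41791
Count = 80 − 74 + 1 = 7

7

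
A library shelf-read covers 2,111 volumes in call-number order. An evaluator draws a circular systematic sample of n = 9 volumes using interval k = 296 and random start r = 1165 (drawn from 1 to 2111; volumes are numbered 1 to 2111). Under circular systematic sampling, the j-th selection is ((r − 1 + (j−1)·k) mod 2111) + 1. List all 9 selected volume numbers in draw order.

Selection 1: 1165
Selection 2: 1165 + 296 = 1461
Selection 3: 1461 + 296 = 1757
Selection 4: 1757 + 296 = 2053
Selection 5: 2053 + 296 = 2349 → 2349 − 2111 = 238
Selection 6: 238 + 296 = 534
Selection 7: 534 + 296 = 830
Selection 8: 830 + 296 = 1126
Selection 9: 1126 + 296 = 1422

1165, 1461, 1757, 2053, 238, 534, 830, 1126, 1422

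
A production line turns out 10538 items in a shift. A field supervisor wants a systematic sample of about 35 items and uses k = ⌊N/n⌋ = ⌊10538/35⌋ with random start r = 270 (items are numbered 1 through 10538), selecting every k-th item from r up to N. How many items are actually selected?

35

k = ⌊10538/35⌋ = 301
Achieved size = ⌊(10538 − 270)/301⌋ + 1 = ⌊10268/301⌋ + 1 = 34 + 1 = 35
(last selection: 270 + 34×301 = 10504 ≤ 10538; next would be 10805 > 10538)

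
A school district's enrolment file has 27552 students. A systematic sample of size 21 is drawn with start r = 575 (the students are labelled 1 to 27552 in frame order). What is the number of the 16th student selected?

20255

k = 27552/21 = 1312
16th selection = r + (16−1)·k = 575 + 15×1312 = 575 + 19680 = 20255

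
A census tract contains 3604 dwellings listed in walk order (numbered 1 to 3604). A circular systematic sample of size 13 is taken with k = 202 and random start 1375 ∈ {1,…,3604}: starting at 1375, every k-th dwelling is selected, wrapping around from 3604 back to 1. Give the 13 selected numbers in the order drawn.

1375, 1577, 1779, 1981, 2183, 2385, 2587, 2789, 2991, 3193, 3395, 3597, 195

Selection 1: 1375
Selection 2: 1375 + 202 = 1577
Selection 3: 1577 + 202 = 1779
Selection 4: 1779 + 202 = 1981
Selection 5: 1981 + 202 = 2183
Selection 6: 2183 + 202 = 2385
Selection 7: 2385 + 202 = 2587
Selection 8: 2587 + 202 = 2789
Selection 9: 2789 + 202 = 2991
Selection 10: 2991 + 202 = 3193
Selection 11: 3193 + 202 = 3395
Selection 12: 3395 + 202 = 3597
Selection 13: 3597 + 202 = 3799 → 3799 − 3604 = 195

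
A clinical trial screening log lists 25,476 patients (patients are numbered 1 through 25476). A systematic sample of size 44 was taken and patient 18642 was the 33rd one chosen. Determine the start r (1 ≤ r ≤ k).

114

k = 25476/44 = 579
r = 18642 − (33−1)×579 = 18642 − 18528 = 114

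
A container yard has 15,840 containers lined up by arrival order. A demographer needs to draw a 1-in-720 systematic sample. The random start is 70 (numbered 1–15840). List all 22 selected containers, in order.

container 1: 70
container 2: 70 + 720 = 790
container 3: 790 + 720 = 1510
container 4: 1510 + 720 = 2230
container 5: 2230 + 720 = 2950
container 6: 2950 + 720 = 3670
container 7: 3670 + 720 = 4390
container 8: 4390 + 720 = 5110
container 9: 5110 + 720 = 5830
container 10: 5830 + 720 = 6550
container 11: 6550 + 720 = 7270
container 12: 7270 + 720 = 7990
container 13: 7990 + 720 = 8710
container 14: 8710 + 720 = 9430
container 15: 9430 + 720 = 10150
container 16: 10150 + 720 = 10870
container 17: 10870 + 720 = 11590
container 18: 11590 + 720 = 12310
container 19: 12310 + 720 = 13030
container 20: 13030 + 720 = 13750
container 21: 13750 + 720 = 14470
container 22: 14470 + 720 = 15190

70, 790, 1510, 2230, 2950, 3670, 4390, 5110, 5830, 6550, 7270, 7990, 8710, 9430, 10150, 10870, 11590, 12310, 13030, 13750, 14470, 15190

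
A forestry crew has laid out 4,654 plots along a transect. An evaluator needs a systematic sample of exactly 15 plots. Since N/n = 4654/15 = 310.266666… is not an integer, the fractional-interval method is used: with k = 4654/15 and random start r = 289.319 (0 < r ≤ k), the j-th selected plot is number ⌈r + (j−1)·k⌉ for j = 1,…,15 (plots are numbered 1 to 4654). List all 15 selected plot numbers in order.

290, 600, 910, 1221, 1531, 1841, 2151, 2462, 2772, 3082, 3392, 3703, 4013, 4323, 4634

j=1: r + 0k = 289.319 → ⌈·⌉ = 290
j=2: r + 1k = 599.585666… → ⌈·⌉ = 600
j=3: r + 2k = 909.852333… → ⌈·⌉ = 910
j=4: r + 3k = 1220.119 → ⌈·⌉ = 1221
j=5: r + 4k = 1530.385666… → ⌈·⌉ = 1531
j=6: r + 5k = 1840.652333… → ⌈·⌉ = 1841
j=7: r + 6k = 2150.919 → ⌈·⌉ = 2151
j=8: r + 7k = 2461.185666… → ⌈·⌉ = 2462
j=9: r + 8k = 2771.452333… → ⌈·⌉ = 2772
j=10: r + 9k = 3081.719 → ⌈·⌉ = 3082
j=11: r + 10k = 3391.985666… → ⌈·⌉ = 3392
j=12: r + 11k = 3702.252333… → ⌈·⌉ = 3703
j=13: r + 12k = 4012.519 → ⌈·⌉ = 4013
j=14: r + 13k = 4322.785666… → ⌈·⌉ = 4323
j=15: r + 14k = 4633.052333… → ⌈·⌉ = 4634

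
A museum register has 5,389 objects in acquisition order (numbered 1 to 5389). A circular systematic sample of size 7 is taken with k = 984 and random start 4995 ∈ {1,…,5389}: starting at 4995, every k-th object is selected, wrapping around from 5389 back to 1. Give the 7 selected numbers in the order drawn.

Selection 1: 4995
Selection 2: 4995 + 984 = 5979 → 5979 − 5389 = 590
Selection 3: 590 + 984 = 1574
Selection 4: 1574 + 984 = 2558
Selection 5: 2558 + 984 = 3542
Selection 6: 3542 + 984 = 4526
Selection 7: 4526 + 984 = 5510 → 5510 − 5389 = 121

4995, 590, 1574, 2558, 3542, 4526, 121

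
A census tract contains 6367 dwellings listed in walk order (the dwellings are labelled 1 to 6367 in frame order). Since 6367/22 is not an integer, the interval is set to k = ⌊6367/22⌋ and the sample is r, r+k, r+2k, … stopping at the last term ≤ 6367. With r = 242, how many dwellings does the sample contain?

k = ⌊6367/22⌋ = 289
Achieved size = ⌊(6367 − 242)/289⌋ + 1 = ⌊6125/289⌋ + 1 = 21 + 1 = 22
(last selection: 242 + 21×289 = 6311 ≤ 6367; next would be 6600 > 6367)

22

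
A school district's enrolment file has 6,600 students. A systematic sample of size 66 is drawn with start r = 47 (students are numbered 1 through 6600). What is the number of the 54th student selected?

5347

k = 6600/66 = 100
54th selection = r + (54−1)·k = 47 + 53×100 = 47 + 5300 = 5347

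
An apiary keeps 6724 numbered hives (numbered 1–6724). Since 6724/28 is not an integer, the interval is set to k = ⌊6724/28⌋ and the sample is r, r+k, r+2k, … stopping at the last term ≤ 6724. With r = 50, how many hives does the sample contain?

k = ⌊6724/28⌋ = 240
Achieved size = ⌊(6724 − 50)/240⌋ + 1 = ⌊6674/240⌋ + 1 = 27 + 1 = 28
(last selection: 50 + 27×240 = 6530 ≤ 6724; next would be 6770 > 6724)

28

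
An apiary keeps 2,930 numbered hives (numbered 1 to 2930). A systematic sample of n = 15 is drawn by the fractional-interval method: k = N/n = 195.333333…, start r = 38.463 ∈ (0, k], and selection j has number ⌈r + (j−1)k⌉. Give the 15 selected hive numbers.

39, 234, 430, 625, 820, 1016, 1211, 1406, 1602, 1797, 1992, 2188, 2383, 2578, 2774

j=1: r + 0k = 38.463 → ⌈·⌉ = 39
j=2: r + 1k = 233.796333… → ⌈·⌉ = 234
j=3: r + 2k = 429.129666… → ⌈·⌉ = 430
j=4: r + 3k = 624.463 → ⌈·⌉ = 625
j=5: r + 4k = 819.796333… → ⌈·⌉ = 820
j=6: r + 5k = 1015.129666… → ⌈·⌉ = 1016
j=7: r + 6k = 1210.463 → ⌈·⌉ = 1211
j=8: r + 7k = 1405.796333… → ⌈·⌉ = 1406
j=9: r + 8k = 1601.129666… → ⌈·⌉ = 1602
j=10: r + 9k = 1796.463 → ⌈·⌉ = 1797
j=11: r + 10k = 1991.796333… → ⌈·⌉ = 1992
j=12: r + 11k = 2187.129666… → ⌈·⌉ = 2188
j=13: r + 12k = 2382.463 → ⌈·⌉ = 2383
j=14: r + 13k = 2577.796333… → ⌈·⌉ = 2578
j=15: r + 14k = 2773.129666… → ⌈·⌉ = 2774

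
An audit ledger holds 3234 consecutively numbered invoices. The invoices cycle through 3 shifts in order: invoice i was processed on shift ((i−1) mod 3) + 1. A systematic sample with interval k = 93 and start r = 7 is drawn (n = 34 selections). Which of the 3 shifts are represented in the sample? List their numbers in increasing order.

Consecutive selections differ by k = 93, so their shift numbers differ by 93 mod 3 = 0.
gcd(93, 3) = 3, so the sample visits 3/3 = 1 distinct residues mod 3.
Start 7 is shift 1; the shifts hit are 1.

1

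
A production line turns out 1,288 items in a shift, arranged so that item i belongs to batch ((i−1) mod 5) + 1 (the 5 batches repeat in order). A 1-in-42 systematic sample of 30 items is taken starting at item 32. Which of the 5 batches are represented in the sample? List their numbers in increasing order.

1, 2, 3, 4, 5

Consecutive selections differ by k = 42, so their batch numbers differ by 42 mod 5 = 2.
gcd(42, 5) = 1, so the sample visits 5/1 = 5 distinct residues mod 5.
Start 32 is batch 2; the batches hit are 1, 2, 3, 4, 5.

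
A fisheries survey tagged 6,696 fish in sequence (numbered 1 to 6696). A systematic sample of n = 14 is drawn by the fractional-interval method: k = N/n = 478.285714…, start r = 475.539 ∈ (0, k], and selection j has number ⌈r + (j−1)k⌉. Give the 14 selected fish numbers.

j=1: r + 0k = 475.539 → ⌈·⌉ = 476
j=2: r + 1k = 953.824714… → ⌈·⌉ = 954
j=3: r + 2k = 1432.110428… → ⌈·⌉ = 1433
j=4: r + 3k = 1910.396142… → ⌈·⌉ = 1911
j=5: r + 4k = 2388.681857… → ⌈·⌉ = 2389
j=6: r + 5k = 2866.967571… → ⌈·⌉ = 2867
j=7: r + 6k = 3345.253285… → ⌈·⌉ = 3346
j=8: r + 7k = 3823.539 → ⌈·⌉ = 3824
j=9: r + 8k = 4301.824714… → ⌈·⌉ = 4302
j=10: r + 9k = 4780.110428… → ⌈·⌉ = 4781
j=11: r + 10k = 5258.396142… → ⌈·⌉ = 5259
j=12: r + 11k = 5736.681857… → ⌈·⌉ = 5737
j=13: r + 12k = 6214.967571… → ⌈·⌉ = 6215
j=14: r + 13k = 6693.253285… → ⌈·⌉ = 6694

476, 954, 1433, 1911, 2389, 2867, 3346, 3824, 4302, 4781, 5259, 5737, 6215, 6694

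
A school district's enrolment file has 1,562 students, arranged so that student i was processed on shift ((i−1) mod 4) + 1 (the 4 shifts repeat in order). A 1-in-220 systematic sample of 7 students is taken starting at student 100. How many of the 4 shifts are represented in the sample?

Consecutive selections differ by k = 220, so their shift numbers differ by 220 mod 4 = 0.
gcd(220, 4) = 4, so the sample visits 4/4 = 1 distinct residues mod 4.
Start 100 is shift 4; the shifts hit are 4.

1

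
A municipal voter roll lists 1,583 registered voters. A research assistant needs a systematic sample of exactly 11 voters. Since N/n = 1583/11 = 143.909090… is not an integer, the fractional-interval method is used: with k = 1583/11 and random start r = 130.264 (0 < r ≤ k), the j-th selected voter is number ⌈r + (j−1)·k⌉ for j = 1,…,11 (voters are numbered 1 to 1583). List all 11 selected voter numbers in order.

131, 275, 419, 562, 706, 850, 994, 1138, 1282, 1426, 1570

j=1: r + 0k = 130.264 → ⌈·⌉ = 131
j=2: r + 1k = 274.173090… → ⌈·⌉ = 275
j=3: r + 2k = 418.082181… → ⌈·⌉ = 419
j=4: r + 3k = 561.991272… → ⌈·⌉ = 562
j=5: r + 4k = 705.900363… → ⌈·⌉ = 706
j=6: r + 5k = 849.809454… → ⌈·⌉ = 850
j=7: r + 6k = 993.718545… → ⌈·⌉ = 994
j=8: r + 7k = 1137.627636… → ⌈·⌉ = 1138
j=9: r + 8k = 1281.536727… → ⌈·⌉ = 1282
j=10: r + 9k = 1425.445818… → ⌈·⌉ = 1426
j=11: r + 10k = 1569.354909… → ⌈·⌉ = 1570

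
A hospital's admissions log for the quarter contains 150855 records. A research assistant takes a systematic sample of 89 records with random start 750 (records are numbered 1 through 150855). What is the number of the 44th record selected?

73635

k = 150855/89 = 1695
44th selection = r + (44−1)·k = 750 + 43×1695 = 750 + 72885 = 73635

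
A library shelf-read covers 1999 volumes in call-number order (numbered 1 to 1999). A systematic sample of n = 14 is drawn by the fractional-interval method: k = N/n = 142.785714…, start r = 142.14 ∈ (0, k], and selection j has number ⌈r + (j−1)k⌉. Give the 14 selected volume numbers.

j=1: r + 0k = 142.14 → ⌈·⌉ = 143
j=2: r + 1k = 284.925714… → ⌈·⌉ = 285
j=3: r + 2k = 427.711428… → ⌈·⌉ = 428
j=4: r + 3k = 570.497142… → ⌈·⌉ = 571
j=5: r + 4k = 713.282857… → ⌈·⌉ = 714
j=6: r + 5k = 856.068571… → ⌈·⌉ = 857
j=7: r + 6k = 998.854285… → ⌈·⌉ = 999
j=8: r + 7k = 1141.64 → ⌈·⌉ = 1142
j=9: r + 8k = 1284.425714… → ⌈·⌉ = 1285
j=10: r + 9k = 1427.211428… → ⌈·⌉ = 1428
j=11: r + 10k = 1569.997142… → ⌈·⌉ = 1570
j=12: r + 11k = 1712.782857… → ⌈·⌉ = 1713
j=13: r + 12k = 1855.568571… → ⌈·⌉ = 1856
j=14: r + 13k = 1998.354285… → ⌈·⌉ = 1999

143, 285, 428, 571, 714, 857, 999, 1142, 1285, 1428, 1570, 1713, 1856, 1999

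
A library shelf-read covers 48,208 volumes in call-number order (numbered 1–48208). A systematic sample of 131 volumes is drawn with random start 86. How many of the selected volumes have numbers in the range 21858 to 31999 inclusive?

27

k = 48208/131 = 368
First selection ≥ 21858: 86 + ⌈(21858−86)/368⌉·368 = 86 + 60×368 = 22166
Last selection ≤ 31999: 86 + ⌊(31999−86)/368⌋·368 = 86 + 86×368 = 31734
Count = 86 − 60 + 1 = 27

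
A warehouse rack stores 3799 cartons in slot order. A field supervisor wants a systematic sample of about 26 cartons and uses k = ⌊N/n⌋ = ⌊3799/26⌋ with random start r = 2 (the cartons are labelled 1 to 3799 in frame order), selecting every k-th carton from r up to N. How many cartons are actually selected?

27

k = ⌊3799/26⌋ = 146
Achieved size = ⌊(3799 − 2)/146⌋ + 1 = ⌊3797/146⌋ + 1 = 26 + 1 = 27
(last selection: 2 + 26×146 = 3798 ≤ 3799; next would be 3944 > 3799)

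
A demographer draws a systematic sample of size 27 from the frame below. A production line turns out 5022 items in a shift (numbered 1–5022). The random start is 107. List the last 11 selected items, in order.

k = N/n = 5022/27 = 186
17th selection = 107 + 16×186 = 3083
18th: 3083 + 186 = 3269
19th: 3269 + 186 = 3455
20th: 3455 + 186 = 3641
21st: 3641 + 186 = 3827
22nd: 3827 + 186 = 4013
23rd: 4013 + 186 = 4199
24th: 4199 + 186 = 4385
25th: 4385 + 186 = 4571
26th: 4571 + 186 = 4757
27th: 4757 + 186 = 4943

3083, 3269, 3455, 3641, 3827, 4013, 4199, 4385, 4571, 4757, 4943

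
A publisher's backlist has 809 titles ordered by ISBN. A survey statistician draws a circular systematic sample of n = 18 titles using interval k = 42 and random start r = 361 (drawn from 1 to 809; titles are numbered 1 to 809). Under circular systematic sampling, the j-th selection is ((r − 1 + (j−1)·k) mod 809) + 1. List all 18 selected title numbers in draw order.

361, 403, 445, 487, 529, 571, 613, 655, 697, 739, 781, 14, 56, 98, 140, 182, 224, 266

Selection 1: 361
Selection 2: 361 + 42 = 403
Selection 3: 403 + 42 = 445
Selection 4: 445 + 42 = 487
Selection 5: 487 + 42 = 529
Selection 6: 529 + 42 = 571
Selection 7: 571 + 42 = 613
Selection 8: 613 + 42 = 655
Selection 9: 655 + 42 = 697
Selection 10: 697 + 42 = 739
Selection 11: 739 + 42 = 781
Selection 12: 781 + 42 = 823 → 823 − 809 = 14
Selection 13: 14 + 42 = 56
Selection 14: 56 + 42 = 98
Selection 15: 98 + 42 = 140
Selection 16: 140 + 42 = 182
Selection 17: 182 + 42 = 224
Selection 18: 224 + 42 = 266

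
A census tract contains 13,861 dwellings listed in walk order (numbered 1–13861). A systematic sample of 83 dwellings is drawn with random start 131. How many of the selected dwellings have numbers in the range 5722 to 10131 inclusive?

k = 13861/83 = 167
First selection ≥ 5722: 131 + ⌈(5722−131)/167⌉·167 = 131 + 34×167 = 5809
Last selection ≤ 10131: 131 + ⌊(10131−131)/167⌋·167 = 131 + 59×167 = 9984
Count = 59 − 34 + 1 = 26

26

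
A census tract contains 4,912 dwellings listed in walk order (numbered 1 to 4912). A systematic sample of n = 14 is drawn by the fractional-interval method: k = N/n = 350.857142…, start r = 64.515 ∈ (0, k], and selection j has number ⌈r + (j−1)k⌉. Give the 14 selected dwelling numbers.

j=1: r + 0k = 64.515 → ⌈·⌉ = 65
j=2: r + 1k = 415.372142… → ⌈·⌉ = 416
j=3: r + 2k = 766.229285… → ⌈·⌉ = 767
j=4: r + 3k = 1117.086428… → ⌈·⌉ = 1118
j=5: r + 4k = 1467.943571… → ⌈·⌉ = 1468
j=6: r + 5k = 1818.800714… → ⌈·⌉ = 1819
j=7: r + 6k = 2169.657857… → ⌈·⌉ = 2170
j=8: r + 7k = 2520.515 → ⌈·⌉ = 2521
j=9: r + 8k = 2871.372142… → ⌈·⌉ = 2872
j=10: r + 9k = 3222.229285… → ⌈·⌉ = 3223
j=11: r + 10k = 3573.086428… → ⌈·⌉ = 3574
j=12: r + 11k = 3923.943571… → ⌈·⌉ = 3924
j=13: r + 12k = 4274.800714… → ⌈·⌉ = 4275
j=14: r + 13k = 4625.657857… → ⌈·⌉ = 4626

65, 416, 767, 1118, 1468, 1819, 2170, 2521, 2872, 3223, 3574, 3924, 4275, 4626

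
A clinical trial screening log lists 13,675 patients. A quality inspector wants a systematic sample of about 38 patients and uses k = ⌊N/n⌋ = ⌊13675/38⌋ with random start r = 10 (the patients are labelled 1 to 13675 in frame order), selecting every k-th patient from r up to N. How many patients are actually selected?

k = ⌊13675/38⌋ = 359
Achieved size = ⌊(13675 − 10)/359⌋ + 1 = ⌊13665/359⌋ + 1 = 38 + 1 = 39
(last selection: 10 + 38×359 = 13652 ≤ 13675; next would be 14011 > 13675)

39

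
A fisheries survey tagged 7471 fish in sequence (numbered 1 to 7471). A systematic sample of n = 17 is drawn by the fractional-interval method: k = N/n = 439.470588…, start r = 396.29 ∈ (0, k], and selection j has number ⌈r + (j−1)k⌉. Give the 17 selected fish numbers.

j=1: r + 0k = 396.29 → ⌈·⌉ = 397
j=2: r + 1k = 835.760588… → ⌈·⌉ = 836
j=3: r + 2k = 1275.231176… → ⌈·⌉ = 1276
j=4: r + 3k = 1714.701764… → ⌈·⌉ = 1715
j=5: r + 4k = 2154.172352… → ⌈·⌉ = 2155
j=6: r + 5k = 2593.642941… → ⌈·⌉ = 2594
j=7: r + 6k = 3033.113529… → ⌈·⌉ = 3034
j=8: r + 7k = 3472.584117… → ⌈·⌉ = 3473
j=9: r + 8k = 3912.054705… → ⌈·⌉ = 3913
j=10: r + 9k = 4351.525294… → ⌈·⌉ = 4352
j=11: r + 10k = 4790.995882… → ⌈·⌉ = 4791
j=12: r + 11k = 5230.466470… → ⌈·⌉ = 5231
j=13: r + 12k = 5669.937058… → ⌈·⌉ = 5670
j=14: r + 13k = 6109.407647… → ⌈·⌉ = 6110
j=15: r + 14k = 6548.878235… → ⌈·⌉ = 6549
j=16: r + 15k = 6988.348823… → ⌈·⌉ = 6989
j=17: r + 16k = 7427.819411… → ⌈·⌉ = 7428

397, 836, 1276, 1715, 2155, 2594, 3034, 3473, 3913, 4352, 4791, 5231, 5670, 6110, 6549, 6989, 7428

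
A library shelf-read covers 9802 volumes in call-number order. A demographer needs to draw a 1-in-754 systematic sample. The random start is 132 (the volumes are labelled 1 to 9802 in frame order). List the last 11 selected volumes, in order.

1640, 2394, 3148, 3902, 4656, 5410, 6164, 6918, 7672, 8426, 9180

3rd selection = 132 + 2×754 = 1640
4th: 1640 + 754 = 2394
5th: 2394 + 754 = 3148
6th: 3148 + 754 = 3902
7th: 3902 + 754 = 4656
8th: 4656 + 754 = 5410
9th: 5410 + 754 = 6164
10th: 6164 + 754 = 6918
11th: 6918 + 754 = 7672
12th: 7672 + 754 = 8426
13th: 8426 + 754 = 9180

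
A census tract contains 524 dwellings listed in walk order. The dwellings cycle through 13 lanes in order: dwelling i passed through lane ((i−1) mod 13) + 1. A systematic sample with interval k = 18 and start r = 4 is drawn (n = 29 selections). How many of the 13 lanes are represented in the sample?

Consecutive selections differ by k = 18, so their lane numbers differ by 18 mod 13 = 5.
gcd(18, 13) = 1, so the sample visits 13/1 = 13 distinct residues mod 13.
Start 4 is lane 4; the lanes hit are 1, 2, 3, 4, 5, 6, 7, 8, 9, 10, 11, 12, 13.

13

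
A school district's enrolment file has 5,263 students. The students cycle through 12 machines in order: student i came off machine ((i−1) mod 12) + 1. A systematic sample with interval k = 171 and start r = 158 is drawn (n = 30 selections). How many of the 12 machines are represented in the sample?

4

Consecutive selections differ by k = 171, so their machine numbers differ by 171 mod 12 = 3.
gcd(171, 12) = 3, so the sample visits 12/3 = 4 distinct residues mod 12.
Start 158 is machine 2; the machines hit are 2, 5, 8, 11.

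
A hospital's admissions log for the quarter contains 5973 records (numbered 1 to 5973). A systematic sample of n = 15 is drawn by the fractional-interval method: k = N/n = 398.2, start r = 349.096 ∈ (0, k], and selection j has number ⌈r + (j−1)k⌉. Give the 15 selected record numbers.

j=1: r + 0k = 349.096 → ⌈·⌉ = 350
j=2: r + 1k = 747.296 → ⌈·⌉ = 748
j=3: r + 2k = 1145.496 → ⌈·⌉ = 1146
j=4: r + 3k = 1543.696 → ⌈·⌉ = 1544
j=5: r + 4k = 1941.896 → ⌈·⌉ = 1942
j=6: r + 5k = 2340.096 → ⌈·⌉ = 2341
j=7: r + 6k = 2738.296 → ⌈·⌉ = 2739
j=8: r + 7k = 3136.496 → ⌈·⌉ = 3137
j=9: r + 8k = 3534.696 → ⌈·⌉ = 3535
j=10: r + 9k = 3932.896 → ⌈·⌉ = 3933
j=11: r + 10k = 4331.096 → ⌈·⌉ = 4332
j=12: r + 11k = 4729.296 → ⌈·⌉ = 4730
j=13: r + 12k = 5127.496 → ⌈·⌉ = 5128
j=14: r + 13k = 5525.696 → ⌈·⌉ = 5526
j=15: r + 14k = 5923.896 → ⌈·⌉ = 5924

350, 748, 1146, 1544, 1942, 2341, 2739, 3137, 3535, 3933, 4332, 4730, 5128, 5526, 5924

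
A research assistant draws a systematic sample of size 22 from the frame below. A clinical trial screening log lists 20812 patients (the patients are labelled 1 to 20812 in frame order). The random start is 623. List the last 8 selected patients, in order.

13867, 14813, 15759, 16705, 17651, 18597, 19543, 20489

k = N/n = 20812/22 = 946
15th selection = 623 + 14×946 = 13867
16th: 13867 + 946 = 14813
17th: 14813 + 946 = 15759
18th: 15759 + 946 = 16705
19th: 16705 + 946 = 17651
20th: 17651 + 946 = 18597
21st: 18597 + 946 = 19543
22nd: 19543 + 946 = 20489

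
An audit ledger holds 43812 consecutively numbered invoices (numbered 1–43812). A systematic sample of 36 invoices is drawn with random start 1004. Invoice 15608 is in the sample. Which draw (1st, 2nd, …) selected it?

k = 43812/36 = 1217
position = (15608 − 1004)/1217 + 1 = 14604/1217 + 1 = 12 + 1 = 13

13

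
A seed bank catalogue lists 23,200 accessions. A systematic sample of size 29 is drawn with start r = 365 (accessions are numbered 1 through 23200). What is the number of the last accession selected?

22765

k = 23200/29 = 800
29th selection = r + (29−1)·k = 365 + 28×800 = 365 + 22400 = 22765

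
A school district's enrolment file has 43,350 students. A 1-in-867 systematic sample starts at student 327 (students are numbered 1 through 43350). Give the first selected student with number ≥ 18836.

k = 867
Steps past start: ⌈(18836 − 327)/867⌉ = ⌈18509/867⌉ = 22
Selected student: 327 + 22×867 = 19401

19401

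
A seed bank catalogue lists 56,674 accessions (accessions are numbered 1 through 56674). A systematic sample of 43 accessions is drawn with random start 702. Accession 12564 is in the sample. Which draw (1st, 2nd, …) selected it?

10

k = 56674/43 = 1318
position = (12564 − 702)/1318 + 1 = 11862/1318 + 1 = 9 + 1 = 10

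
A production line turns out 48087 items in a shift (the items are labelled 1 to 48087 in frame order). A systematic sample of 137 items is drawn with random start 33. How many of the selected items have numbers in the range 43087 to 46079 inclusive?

k = 48087/137 = 351
First selection ≥ 43087: 33 + ⌈(43087−33)/351⌉·351 = 33 + 123×351 = 43206
Last selection ≤ 46079: 33 + ⌊(46079−33)/351⌋·351 = 33 + 131×351 = 46014
Count = 131 − 123 + 1 = 9

9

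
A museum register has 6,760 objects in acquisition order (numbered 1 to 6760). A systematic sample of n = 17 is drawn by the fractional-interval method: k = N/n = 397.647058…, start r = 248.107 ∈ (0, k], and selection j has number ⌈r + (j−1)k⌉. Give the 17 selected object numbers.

249, 646, 1044, 1442, 1839, 2237, 2634, 3032, 3430, 3827, 4225, 4623, 5020, 5418, 5816, 6213, 6611

j=1: r + 0k = 248.107 → ⌈·⌉ = 249
j=2: r + 1k = 645.754058… → ⌈·⌉ = 646
j=3: r + 2k = 1043.401117… → ⌈·⌉ = 1044
j=4: r + 3k = 1441.048176… → ⌈·⌉ = 1442
j=5: r + 4k = 1838.695235… → ⌈·⌉ = 1839
j=6: r + 5k = 2236.342294… → ⌈·⌉ = 2237
j=7: r + 6k = 2633.989352… → ⌈·⌉ = 2634
j=8: r + 7k = 3031.636411… → ⌈·⌉ = 3032
j=9: r + 8k = 3429.283470… → ⌈·⌉ = 3430
j=10: r + 9k = 3826.930529… → ⌈·⌉ = 3827
j=11: r + 10k = 4224.577588… → ⌈·⌉ = 4225
j=12: r + 11k = 4622.224647… → ⌈·⌉ = 4623
j=13: r + 12k = 5019.871705… → ⌈·⌉ = 5020
j=14: r + 13k = 5417.518764… → ⌈·⌉ = 5418
j=15: r + 14k = 5815.165823… → ⌈·⌉ = 5816
j=16: r + 15k = 6212.812882… → ⌈·⌉ = 6213
j=17: r + 16k = 6610.459941… → ⌈·⌉ = 6611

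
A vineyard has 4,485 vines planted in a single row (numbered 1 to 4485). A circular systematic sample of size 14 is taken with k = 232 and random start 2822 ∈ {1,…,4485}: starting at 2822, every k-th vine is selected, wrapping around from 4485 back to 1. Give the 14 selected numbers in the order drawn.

Selection 1: 2822
Selection 2: 2822 + 232 = 3054
Selection 3: 3054 + 232 = 3286
Selection 4: 3286 + 232 = 3518
Selection 5: 3518 + 232 = 3750
Selection 6: 3750 + 232 = 3982
Selection 7: 3982 + 232 = 4214
Selection 8: 4214 + 232 = 4446
Selection 9: 4446 + 232 = 4678 → 4678 − 4485 = 193
Selection 10: 193 + 232 = 425
Selection 11: 425 + 232 = 657
Selection 12: 657 + 232 = 889
Selection 13: 889 + 232 = 1121
Selection 14: 1121 + 232 = 1353

2822, 3054, 3286, 3518, 3750, 3982, 4214, 4446, 193, 425, 657, 889, 1121, 1353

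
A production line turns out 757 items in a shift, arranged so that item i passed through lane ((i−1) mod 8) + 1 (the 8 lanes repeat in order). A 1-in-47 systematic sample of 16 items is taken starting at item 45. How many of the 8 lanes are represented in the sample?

Consecutive selections differ by k = 47, so their lane numbers differ by 47 mod 8 = 7.
gcd(47, 8) = 1, so the sample visits 8/1 = 8 distinct residues mod 8.
Start 45 is lane 5; the lanes hit are 1, 2, 3, 4, 5, 6, 7, 8.

8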